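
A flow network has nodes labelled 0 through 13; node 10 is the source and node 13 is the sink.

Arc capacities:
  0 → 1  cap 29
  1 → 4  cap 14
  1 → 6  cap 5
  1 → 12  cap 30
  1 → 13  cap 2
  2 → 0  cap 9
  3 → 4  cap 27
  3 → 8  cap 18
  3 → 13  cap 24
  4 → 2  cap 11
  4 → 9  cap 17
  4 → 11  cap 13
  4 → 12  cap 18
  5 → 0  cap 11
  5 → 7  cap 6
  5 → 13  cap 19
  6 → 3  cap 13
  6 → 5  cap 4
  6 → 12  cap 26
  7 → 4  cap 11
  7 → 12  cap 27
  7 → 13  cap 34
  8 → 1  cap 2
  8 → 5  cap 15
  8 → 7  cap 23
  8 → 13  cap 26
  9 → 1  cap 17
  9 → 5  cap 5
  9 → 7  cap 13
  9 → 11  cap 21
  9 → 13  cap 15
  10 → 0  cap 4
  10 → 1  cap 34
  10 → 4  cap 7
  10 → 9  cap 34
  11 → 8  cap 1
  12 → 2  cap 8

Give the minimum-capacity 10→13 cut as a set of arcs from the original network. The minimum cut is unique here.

Min-cut arcs: {(1,6), (1,13), (9,5), (9,7), (9,13), (11,8)} (total capacity 41)

augment #1: 10→1→13 push 2
augment #2: 10→9→13 push 15
augment #3: 10→9→5→13 push 5
augment #4: 10→9→7→13 push 13
augment #5: 10→1→6→3→13 push 5
augment #6: 10→4→11→8→13 push 1
max flow = 41; residual-reachable set from 10 gives S-side
cut edges (S→T): {(1,6), (1,13), (9,5), (9,7), (9,13), (11,8)} total cap 41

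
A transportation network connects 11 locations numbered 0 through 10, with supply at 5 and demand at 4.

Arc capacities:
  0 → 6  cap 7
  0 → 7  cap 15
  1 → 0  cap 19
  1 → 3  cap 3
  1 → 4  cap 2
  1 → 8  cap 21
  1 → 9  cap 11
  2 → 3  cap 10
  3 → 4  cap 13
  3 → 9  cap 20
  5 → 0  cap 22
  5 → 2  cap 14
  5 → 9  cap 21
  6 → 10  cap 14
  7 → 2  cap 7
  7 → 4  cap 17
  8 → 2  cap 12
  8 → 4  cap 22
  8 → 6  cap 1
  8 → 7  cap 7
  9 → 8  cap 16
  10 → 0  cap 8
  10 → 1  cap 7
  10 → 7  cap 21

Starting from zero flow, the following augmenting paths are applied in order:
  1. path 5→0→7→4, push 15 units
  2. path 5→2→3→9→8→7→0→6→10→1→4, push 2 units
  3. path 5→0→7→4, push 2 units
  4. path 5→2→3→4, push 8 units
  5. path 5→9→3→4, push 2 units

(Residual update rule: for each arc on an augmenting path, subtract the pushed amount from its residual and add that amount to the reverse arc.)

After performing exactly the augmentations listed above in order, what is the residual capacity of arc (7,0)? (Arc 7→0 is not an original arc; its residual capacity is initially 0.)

after path 1 (5→0→7→4, push 15): res(7,0)=15
after path 2 (5→2→3→9→8→7→0→6→10→1→4, push 2): res(7,0)=13
after path 3 (5→0→7→4, push 2): res(7,0)=15
after path 4 (5→2→3→4, push 8): res(7,0)=15
after path 5 (5→9→3→4, push 2): res(7,0)=15

Residual capacity of (7,0): 15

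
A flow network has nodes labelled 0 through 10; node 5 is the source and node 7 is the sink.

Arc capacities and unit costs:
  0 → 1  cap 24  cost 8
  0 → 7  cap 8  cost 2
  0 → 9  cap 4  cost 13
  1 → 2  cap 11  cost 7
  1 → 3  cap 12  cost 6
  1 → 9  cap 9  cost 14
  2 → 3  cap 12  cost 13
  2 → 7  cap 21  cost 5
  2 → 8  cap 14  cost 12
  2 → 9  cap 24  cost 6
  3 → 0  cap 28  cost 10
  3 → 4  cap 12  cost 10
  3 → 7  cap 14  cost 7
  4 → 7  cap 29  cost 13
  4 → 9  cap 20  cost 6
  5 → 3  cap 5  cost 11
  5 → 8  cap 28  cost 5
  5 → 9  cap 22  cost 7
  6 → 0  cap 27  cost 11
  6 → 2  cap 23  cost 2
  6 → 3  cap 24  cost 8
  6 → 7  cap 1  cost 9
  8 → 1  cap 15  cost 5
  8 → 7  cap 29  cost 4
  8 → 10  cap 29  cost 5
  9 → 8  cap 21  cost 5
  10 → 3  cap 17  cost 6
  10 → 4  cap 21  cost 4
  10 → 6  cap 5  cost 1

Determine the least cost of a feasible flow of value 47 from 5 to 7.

Minimum cost for 47 units: 715

shortest-cost path #1: 5→8→7 push 28 @ unit cost 9 (adds 252)
shortest-cost path #2: 5→9→8→7 push 1 @ unit cost 16 (adds 16)
shortest-cost path #3: 5→3→7 push 5 @ unit cost 18 (adds 90)
shortest-cost path #4: 5→9→8→10→6→2→7 push 5 @ unit cost 25 (adds 125)
shortest-cost path #5: 5→9→8→1→2→7 push 8 @ unit cost 29 (adds 232)
total cost = 715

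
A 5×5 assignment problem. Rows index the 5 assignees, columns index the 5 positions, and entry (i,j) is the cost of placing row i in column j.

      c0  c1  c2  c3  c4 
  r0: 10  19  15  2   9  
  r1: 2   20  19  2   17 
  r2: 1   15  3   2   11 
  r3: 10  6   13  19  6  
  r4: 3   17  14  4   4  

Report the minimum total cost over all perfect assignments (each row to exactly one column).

optimal assignment: row0→col3 (cost 2), row1→col0 (cost 2), row2→col2 (cost 3), row3→col1 (cost 6), row4→col4 (cost 4)
total = 2 + 2 + 3 + 6 + 4 = 17

Minimum assignment cost: 17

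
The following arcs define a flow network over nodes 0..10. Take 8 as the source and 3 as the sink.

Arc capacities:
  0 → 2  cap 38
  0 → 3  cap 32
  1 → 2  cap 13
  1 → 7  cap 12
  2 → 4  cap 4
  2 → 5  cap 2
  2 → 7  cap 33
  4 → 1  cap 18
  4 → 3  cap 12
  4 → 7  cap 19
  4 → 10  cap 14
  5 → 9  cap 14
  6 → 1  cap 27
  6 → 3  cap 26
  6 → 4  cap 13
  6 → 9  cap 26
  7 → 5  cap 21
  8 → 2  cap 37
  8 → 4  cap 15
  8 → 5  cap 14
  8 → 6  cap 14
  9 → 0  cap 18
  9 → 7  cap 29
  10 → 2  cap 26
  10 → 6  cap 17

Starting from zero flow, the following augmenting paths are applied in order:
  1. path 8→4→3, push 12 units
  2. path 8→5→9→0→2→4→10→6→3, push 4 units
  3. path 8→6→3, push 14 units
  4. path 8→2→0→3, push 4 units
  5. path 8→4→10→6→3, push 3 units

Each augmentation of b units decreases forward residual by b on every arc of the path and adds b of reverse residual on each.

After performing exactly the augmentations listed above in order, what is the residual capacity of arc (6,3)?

after path 1 (8→4→3, push 12): res(6,3)=26
after path 2 (8→5→9→0→2→4→10→6→3, push 4): res(6,3)=22
after path 3 (8→6→3, push 14): res(6,3)=8
after path 4 (8→2→0→3, push 4): res(6,3)=8
after path 5 (8→4→10→6→3, push 3): res(6,3)=5

Residual capacity of (6,3): 5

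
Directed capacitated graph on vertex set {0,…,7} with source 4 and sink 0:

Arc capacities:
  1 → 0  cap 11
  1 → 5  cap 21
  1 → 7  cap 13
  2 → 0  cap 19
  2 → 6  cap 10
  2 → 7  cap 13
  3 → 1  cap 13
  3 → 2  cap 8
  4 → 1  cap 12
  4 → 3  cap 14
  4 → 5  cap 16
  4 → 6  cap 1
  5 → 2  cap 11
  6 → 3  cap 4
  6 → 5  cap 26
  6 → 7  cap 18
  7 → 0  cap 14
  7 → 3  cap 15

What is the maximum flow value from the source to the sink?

augment #1: 4→1→0 bottleneck 11, total now 11
augment #2: 4→1→7→0 bottleneck 1, total now 12
augment #3: 4→3→2→0 bottleneck 8, total now 20
augment #4: 4→5→2→0 bottleneck 11, total now 31
augment #5: 4→6→7→0 bottleneck 1, total now 32
augment #6: 4→3→1→7→0 bottleneck 6, total now 38

Maximum flow value: 38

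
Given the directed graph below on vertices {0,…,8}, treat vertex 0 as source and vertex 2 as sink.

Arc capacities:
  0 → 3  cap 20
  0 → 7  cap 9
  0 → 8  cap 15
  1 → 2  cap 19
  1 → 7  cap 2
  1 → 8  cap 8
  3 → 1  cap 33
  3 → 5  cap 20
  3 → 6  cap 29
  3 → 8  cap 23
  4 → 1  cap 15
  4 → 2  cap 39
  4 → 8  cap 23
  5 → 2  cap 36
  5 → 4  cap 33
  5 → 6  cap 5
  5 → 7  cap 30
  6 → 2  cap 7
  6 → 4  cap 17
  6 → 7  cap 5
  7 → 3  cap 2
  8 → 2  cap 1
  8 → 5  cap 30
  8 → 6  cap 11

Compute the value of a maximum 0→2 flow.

Maximum flow value: 37

augment #1: 0→8→2 bottleneck 1, total now 1
augment #2: 0→3→1→2 bottleneck 19, total now 20
augment #3: 0→3→5→2 bottleneck 1, total now 21
augment #4: 0→8→5→2 bottleneck 14, total now 35
augment #5: 0→7→3→5→2 bottleneck 2, total now 37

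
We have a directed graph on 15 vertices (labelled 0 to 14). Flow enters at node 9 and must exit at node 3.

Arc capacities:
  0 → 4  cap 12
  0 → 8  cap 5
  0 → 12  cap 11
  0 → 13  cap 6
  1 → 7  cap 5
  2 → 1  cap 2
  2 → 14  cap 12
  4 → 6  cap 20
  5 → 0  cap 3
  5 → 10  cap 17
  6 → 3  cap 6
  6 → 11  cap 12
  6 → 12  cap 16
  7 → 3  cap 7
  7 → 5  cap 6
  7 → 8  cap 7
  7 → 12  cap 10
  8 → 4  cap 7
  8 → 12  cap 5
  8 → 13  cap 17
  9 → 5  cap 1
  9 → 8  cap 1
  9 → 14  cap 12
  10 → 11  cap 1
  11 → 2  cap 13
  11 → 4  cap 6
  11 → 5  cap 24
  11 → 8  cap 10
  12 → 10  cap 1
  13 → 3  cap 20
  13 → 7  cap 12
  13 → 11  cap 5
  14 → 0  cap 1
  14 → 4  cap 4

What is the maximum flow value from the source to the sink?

augment #1: 9→8→13→3 bottleneck 1, total now 1
augment #2: 9→5→0→13→3 bottleneck 1, total now 2
augment #3: 9→14→0→13→3 bottleneck 1, total now 3
augment #4: 9→14→4→6→3 bottleneck 4, total now 7

Maximum flow value: 7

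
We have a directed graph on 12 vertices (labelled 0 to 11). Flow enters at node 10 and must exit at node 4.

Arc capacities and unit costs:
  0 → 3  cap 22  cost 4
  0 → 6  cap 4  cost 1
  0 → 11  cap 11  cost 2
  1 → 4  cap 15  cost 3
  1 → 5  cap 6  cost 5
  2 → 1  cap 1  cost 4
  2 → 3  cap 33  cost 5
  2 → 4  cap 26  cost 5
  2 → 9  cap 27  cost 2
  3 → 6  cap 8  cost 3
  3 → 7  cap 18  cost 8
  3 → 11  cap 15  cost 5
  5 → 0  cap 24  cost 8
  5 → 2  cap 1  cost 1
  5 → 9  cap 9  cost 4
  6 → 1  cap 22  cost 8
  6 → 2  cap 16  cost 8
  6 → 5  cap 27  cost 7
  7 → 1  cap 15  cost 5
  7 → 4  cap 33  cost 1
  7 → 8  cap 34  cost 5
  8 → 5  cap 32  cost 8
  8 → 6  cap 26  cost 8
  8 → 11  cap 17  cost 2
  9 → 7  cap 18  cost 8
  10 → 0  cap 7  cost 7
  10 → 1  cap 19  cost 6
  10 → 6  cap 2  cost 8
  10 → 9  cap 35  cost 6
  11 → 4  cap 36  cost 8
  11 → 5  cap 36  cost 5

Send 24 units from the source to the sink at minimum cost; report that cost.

Minimum cost for 24 units: 270

shortest-cost path #1: 10→1→4 push 15 @ unit cost 9 (adds 135)
shortest-cost path #2: 10→9→7→4 push 9 @ unit cost 15 (adds 135)
total cost = 270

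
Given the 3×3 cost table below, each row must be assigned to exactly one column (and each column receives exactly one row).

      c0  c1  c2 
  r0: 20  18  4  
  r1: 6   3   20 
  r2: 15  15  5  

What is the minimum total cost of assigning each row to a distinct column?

Minimum assignment cost: 22

optimal assignment: row0→col2 (cost 4), row1→col1 (cost 3), row2→col0 (cost 15)
total = 4 + 3 + 15 = 22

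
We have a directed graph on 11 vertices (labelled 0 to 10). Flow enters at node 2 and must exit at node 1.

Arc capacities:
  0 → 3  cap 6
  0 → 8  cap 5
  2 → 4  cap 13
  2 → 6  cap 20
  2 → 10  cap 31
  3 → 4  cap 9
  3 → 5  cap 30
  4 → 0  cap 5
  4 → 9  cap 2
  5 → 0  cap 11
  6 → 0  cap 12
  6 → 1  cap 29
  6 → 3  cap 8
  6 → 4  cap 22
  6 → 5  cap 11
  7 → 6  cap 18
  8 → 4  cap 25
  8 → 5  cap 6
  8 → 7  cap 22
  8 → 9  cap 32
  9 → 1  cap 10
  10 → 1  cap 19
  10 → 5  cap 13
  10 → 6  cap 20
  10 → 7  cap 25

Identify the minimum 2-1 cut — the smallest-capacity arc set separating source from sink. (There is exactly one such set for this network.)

augment #1: 2→6→1 push 20
augment #2: 2→10→1 push 19
augment #3: 2→4→9→1 push 2
augment #4: 2→10→6→1 push 9
augment #5: 2→4→0→8→9→1 push 5
max flow = 55; residual-reachable set from 2 gives S-side
cut edges (S→T): {(0,8), (4,9), (6,1), (10,1)} total cap 55

Min-cut arcs: {(0,8), (4,9), (6,1), (10,1)} (total capacity 55)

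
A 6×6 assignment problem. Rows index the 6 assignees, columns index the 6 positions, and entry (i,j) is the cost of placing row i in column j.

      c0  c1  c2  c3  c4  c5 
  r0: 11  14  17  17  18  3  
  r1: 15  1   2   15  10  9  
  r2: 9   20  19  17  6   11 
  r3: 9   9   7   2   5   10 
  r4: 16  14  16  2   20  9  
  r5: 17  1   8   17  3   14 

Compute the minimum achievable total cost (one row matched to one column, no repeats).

Minimum assignment cost: 22

optimal assignment: row0→col5 (cost 3), row1→col2 (cost 2), row2→col0 (cost 9), row3→col4 (cost 5), row4→col3 (cost 2), row5→col1 (cost 1)
total = 3 + 2 + 9 + 5 + 2 + 1 = 22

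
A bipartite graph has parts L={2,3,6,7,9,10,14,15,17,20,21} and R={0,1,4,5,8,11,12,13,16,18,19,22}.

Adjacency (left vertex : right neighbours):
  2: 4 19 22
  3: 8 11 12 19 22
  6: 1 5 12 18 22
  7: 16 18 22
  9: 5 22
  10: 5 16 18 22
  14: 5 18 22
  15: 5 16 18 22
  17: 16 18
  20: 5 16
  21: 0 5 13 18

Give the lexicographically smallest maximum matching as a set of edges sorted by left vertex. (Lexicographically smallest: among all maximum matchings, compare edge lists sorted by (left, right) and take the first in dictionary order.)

|M| = 8 (so the lex-smallest maximum matching has 8 edges)
process left vertices in ascending order; for each, take the smallest-labelled available neighbour that still permits 8 edges overall, or leave it unmatched if none does
lex-smallest matching: {2-4, 3-8, 6-1, 7-16, 9-5, 10-18, 14-22, 21-0}

Lex-smallest maximum matching: {(2,4), (3,8), (6,1), (7,16), (9,5), (10,18), (14,22), (21,0)}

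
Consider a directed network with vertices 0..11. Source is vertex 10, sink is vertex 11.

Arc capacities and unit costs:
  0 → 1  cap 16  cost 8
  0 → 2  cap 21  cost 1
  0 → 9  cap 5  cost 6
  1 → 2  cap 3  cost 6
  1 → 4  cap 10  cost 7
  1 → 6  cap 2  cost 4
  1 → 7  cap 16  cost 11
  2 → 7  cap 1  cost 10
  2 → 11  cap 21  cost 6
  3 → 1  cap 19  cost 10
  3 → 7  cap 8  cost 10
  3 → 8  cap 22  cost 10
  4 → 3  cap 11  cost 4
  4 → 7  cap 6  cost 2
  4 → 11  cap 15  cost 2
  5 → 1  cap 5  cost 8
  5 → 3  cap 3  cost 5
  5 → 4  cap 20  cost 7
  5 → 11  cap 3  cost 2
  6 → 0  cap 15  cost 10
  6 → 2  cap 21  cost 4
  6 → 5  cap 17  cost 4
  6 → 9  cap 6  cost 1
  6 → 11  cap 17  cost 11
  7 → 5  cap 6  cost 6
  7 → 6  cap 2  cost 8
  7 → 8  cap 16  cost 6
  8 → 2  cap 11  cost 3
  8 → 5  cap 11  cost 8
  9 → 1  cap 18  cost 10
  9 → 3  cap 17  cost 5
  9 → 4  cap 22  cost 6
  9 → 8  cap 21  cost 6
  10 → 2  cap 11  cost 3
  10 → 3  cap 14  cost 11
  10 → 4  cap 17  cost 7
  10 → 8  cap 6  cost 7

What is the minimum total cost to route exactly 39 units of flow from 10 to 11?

Minimum cost for 39 units: 513

shortest-cost path #1: 10→2→11 push 11 @ unit cost 9 (adds 99)
shortest-cost path #2: 10→4→11 push 15 @ unit cost 9 (adds 135)
shortest-cost path #3: 10→8→2→11 push 6 @ unit cost 16 (adds 96)
shortest-cost path #4: 10→4→7→5→11 push 2 @ unit cost 17 (adds 34)
shortest-cost path #5: 10→3→7→5→11 push 1 @ unit cost 29 (adds 29)
shortest-cost path #6: 10→3→8→2→11 push 4 @ unit cost 30 (adds 120)
total cost = 513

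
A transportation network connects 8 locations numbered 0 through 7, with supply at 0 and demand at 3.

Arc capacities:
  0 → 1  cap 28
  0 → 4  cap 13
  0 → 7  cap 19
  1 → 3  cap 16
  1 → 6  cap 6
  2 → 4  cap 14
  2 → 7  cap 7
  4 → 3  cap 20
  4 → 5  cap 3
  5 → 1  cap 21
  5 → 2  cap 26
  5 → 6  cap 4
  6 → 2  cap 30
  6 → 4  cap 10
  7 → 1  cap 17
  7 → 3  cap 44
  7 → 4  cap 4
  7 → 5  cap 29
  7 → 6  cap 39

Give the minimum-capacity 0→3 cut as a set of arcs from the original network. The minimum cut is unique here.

augment #1: 0→1→3 push 16
augment #2: 0→4→3 push 13
augment #3: 0→7→3 push 19
augment #4: 0→1→6→4→3 push 6
max flow = 54; residual-reachable set from 0 gives S-side
cut edges (S→T): {(0,4), (0,7), (1,3), (1,6)} total cap 54

Min-cut arcs: {(0,4), (0,7), (1,3), (1,6)} (total capacity 54)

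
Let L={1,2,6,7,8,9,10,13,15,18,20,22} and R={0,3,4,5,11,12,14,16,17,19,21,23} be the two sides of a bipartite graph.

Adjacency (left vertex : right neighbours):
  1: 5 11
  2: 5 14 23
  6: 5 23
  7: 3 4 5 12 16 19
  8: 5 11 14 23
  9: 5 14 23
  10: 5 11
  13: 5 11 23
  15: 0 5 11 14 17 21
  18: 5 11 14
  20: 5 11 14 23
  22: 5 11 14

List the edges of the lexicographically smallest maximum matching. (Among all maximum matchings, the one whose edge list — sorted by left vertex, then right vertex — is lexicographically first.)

|M| = 6 (so the lex-smallest maximum matching has 6 edges)
process left vertices in ascending order; for each, take the smallest-labelled available neighbour that still permits 6 edges overall, or leave it unmatched if none does
lex-smallest matching: {1-5, 2-14, 6-23, 7-3, 8-11, 15-0}

Lex-smallest maximum matching: {(1,5), (2,14), (6,23), (7,3), (8,11), (15,0)}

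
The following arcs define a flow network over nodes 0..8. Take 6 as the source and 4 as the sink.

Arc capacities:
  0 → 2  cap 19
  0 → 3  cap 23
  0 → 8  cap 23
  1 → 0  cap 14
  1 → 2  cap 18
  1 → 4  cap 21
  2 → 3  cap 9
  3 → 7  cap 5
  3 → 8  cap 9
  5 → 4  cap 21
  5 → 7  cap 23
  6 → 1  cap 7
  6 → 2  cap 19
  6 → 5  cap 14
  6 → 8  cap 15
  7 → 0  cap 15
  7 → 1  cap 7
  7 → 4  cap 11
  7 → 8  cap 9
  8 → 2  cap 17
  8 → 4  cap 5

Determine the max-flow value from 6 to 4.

augment #1: 6→1→4 bottleneck 7, total now 7
augment #2: 6→5→4 bottleneck 14, total now 21
augment #3: 6→8→4 bottleneck 5, total now 26
augment #4: 6→2→3→7→4 bottleneck 5, total now 31

Maximum flow value: 31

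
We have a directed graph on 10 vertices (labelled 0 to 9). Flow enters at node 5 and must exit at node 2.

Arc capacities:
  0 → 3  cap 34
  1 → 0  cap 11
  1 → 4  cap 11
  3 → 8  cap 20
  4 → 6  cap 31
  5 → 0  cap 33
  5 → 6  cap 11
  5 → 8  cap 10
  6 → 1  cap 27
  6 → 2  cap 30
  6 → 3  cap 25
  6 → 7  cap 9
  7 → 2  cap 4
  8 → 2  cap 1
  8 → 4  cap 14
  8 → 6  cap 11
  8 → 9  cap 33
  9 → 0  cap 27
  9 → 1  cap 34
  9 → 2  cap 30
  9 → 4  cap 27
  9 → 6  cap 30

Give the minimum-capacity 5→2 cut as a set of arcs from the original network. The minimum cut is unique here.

augment #1: 5→6→2 push 11
augment #2: 5→8→2 push 1
augment #3: 5→8→6→2 push 9
augment #4: 5→0→3→8→6→2 push 2
augment #5: 5→0→3→8→9→2 push 18
max flow = 41; residual-reachable set from 5 gives S-side
cut edges (S→T): {(3,8), (5,6), (5,8)} total cap 41

Min-cut arcs: {(3,8), (5,6), (5,8)} (total capacity 41)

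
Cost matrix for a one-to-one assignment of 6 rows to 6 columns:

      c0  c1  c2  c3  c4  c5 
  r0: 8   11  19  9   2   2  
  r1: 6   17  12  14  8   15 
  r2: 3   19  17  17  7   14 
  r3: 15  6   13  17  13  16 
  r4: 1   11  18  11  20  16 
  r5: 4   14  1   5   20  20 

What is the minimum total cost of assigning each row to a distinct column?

Minimum assignment cost: 31

one of 2 optimal assignments: row0→col5 (cost 2), row1→col3 (cost 14), row2→col4 (cost 7), row3→col1 (cost 6), row4→col0 (cost 1), row5→col2 (cost 1)
total = 2 + 14 + 7 + 6 + 1 + 1 = 31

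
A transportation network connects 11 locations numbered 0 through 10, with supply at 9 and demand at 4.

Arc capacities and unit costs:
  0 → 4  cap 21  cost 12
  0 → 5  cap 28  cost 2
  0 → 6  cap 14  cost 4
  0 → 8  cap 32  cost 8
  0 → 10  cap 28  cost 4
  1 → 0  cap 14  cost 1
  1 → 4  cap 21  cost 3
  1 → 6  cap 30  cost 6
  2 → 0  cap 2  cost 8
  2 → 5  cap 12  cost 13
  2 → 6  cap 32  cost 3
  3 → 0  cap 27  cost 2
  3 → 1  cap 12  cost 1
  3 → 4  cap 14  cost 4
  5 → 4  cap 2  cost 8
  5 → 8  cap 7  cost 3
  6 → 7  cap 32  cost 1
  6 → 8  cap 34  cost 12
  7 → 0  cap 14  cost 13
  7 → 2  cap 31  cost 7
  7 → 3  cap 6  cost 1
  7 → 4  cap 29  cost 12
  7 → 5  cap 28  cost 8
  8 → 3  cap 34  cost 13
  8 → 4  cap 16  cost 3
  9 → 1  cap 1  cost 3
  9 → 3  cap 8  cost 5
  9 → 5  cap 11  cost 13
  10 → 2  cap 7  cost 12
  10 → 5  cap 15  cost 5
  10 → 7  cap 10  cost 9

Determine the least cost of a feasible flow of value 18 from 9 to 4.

Minimum cost for 18 units: 253

shortest-cost path #1: 9→1→4 push 1 @ unit cost 6 (adds 6)
shortest-cost path #2: 9→3→4 push 8 @ unit cost 9 (adds 72)
shortest-cost path #3: 9→5→8→4 push 7 @ unit cost 19 (adds 133)
shortest-cost path #4: 9→5→4 push 2 @ unit cost 21 (adds 42)
total cost = 253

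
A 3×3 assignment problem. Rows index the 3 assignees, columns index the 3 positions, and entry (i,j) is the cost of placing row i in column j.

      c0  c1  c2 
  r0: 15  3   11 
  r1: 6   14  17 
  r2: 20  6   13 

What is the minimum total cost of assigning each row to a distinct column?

Minimum assignment cost: 22

optimal assignment: row0→col1 (cost 3), row1→col0 (cost 6), row2→col2 (cost 13)
total = 3 + 6 + 13 = 22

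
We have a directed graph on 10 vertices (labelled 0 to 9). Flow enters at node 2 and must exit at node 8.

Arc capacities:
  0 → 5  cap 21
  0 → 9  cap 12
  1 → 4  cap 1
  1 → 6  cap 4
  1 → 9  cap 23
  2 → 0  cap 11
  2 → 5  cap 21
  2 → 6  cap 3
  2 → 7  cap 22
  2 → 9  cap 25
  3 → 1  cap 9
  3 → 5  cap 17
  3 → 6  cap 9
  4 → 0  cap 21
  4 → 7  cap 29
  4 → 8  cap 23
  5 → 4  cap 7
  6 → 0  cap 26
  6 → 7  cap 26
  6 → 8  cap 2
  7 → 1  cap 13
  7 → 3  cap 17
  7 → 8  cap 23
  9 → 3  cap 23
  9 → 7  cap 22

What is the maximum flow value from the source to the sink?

augment #1: 2→6→8 bottleneck 2, total now 2
augment #2: 2→7→8 bottleneck 22, total now 24
augment #3: 2→5→4→8 bottleneck 7, total now 31
augment #4: 2→6→7→8 bottleneck 1, total now 32
augment #5: 2→9→3→1→4→8 bottleneck 1, total now 33

Maximum flow value: 33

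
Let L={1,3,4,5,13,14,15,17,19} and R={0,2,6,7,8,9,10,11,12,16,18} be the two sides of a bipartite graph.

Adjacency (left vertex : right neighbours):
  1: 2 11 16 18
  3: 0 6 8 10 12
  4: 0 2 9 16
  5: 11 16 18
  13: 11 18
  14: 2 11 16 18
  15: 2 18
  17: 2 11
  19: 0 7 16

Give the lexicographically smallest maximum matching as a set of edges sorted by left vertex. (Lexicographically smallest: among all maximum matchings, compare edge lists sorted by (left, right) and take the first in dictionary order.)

|M| = 7 (so the lex-smallest maximum matching has 7 edges)
process left vertices in ascending order; for each, take the smallest-labelled available neighbour that still permits 7 edges overall, or leave it unmatched if none does
lex-smallest matching: {1-2, 3-0, 4-9, 5-11, 13-18, 14-16, 19-7}

Lex-smallest maximum matching: {(1,2), (3,0), (4,9), (5,11), (13,18), (14,16), (19,7)}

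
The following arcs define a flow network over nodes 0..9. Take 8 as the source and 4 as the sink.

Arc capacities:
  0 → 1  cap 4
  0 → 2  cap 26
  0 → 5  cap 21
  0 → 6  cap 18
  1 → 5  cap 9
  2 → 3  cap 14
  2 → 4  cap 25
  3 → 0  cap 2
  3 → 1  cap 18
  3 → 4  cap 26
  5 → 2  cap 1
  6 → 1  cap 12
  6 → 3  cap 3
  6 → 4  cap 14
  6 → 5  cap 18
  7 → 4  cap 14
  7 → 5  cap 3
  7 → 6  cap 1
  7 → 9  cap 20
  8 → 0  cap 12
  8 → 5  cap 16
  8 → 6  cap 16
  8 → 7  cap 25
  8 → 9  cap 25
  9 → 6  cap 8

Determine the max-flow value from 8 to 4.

augment #1: 8→6→4 bottleneck 14, total now 14
augment #2: 8→7→4 bottleneck 14, total now 28
augment #3: 8→0→2→4 bottleneck 12, total now 40
augment #4: 8→5→2→4 bottleneck 1, total now 41
augment #5: 8→6→3→4 bottleneck 2, total now 43
augment #6: 8→7→6→3→4 bottleneck 1, total now 44

Maximum flow value: 44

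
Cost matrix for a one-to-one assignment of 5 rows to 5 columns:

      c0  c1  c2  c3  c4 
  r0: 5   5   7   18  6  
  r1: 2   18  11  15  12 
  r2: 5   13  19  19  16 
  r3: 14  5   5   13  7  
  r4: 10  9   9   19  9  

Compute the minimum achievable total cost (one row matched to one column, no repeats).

Minimum assignment cost: 39

optimal assignment: row0→col1 (cost 5), row1→col3 (cost 15), row2→col0 (cost 5), row3→col2 (cost 5), row4→col4 (cost 9)
total = 5 + 15 + 5 + 5 + 9 = 39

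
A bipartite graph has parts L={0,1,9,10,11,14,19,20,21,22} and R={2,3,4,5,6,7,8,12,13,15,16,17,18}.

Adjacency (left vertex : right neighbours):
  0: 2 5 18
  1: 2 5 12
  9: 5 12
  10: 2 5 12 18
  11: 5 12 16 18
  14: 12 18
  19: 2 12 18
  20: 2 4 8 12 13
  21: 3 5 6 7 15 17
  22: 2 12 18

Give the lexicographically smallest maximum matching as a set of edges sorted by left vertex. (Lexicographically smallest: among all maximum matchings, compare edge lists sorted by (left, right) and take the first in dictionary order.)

|M| = 7 (so the lex-smallest maximum matching has 7 edges)
process left vertices in ascending order; for each, take the smallest-labelled available neighbour that still permits 7 edges overall, or leave it unmatched if none does
lex-smallest matching: {0-2, 1-5, 9-12, 10-18, 11-16, 20-4, 21-3}

Lex-smallest maximum matching: {(0,2), (1,5), (9,12), (10,18), (11,16), (20,4), (21,3)}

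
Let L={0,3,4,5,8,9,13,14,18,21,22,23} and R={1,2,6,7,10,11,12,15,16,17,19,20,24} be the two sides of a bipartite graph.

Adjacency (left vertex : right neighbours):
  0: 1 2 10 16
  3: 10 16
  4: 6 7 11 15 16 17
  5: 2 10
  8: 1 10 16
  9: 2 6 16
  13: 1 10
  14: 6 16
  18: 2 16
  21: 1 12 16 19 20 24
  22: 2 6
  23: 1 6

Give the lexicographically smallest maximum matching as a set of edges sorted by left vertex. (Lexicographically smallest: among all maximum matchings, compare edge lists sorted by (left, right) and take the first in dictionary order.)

Lex-smallest maximum matching: {(0,1), (3,10), (4,7), (5,2), (8,16), (9,6), (21,12)}

|M| = 7 (so the lex-smallest maximum matching has 7 edges)
process left vertices in ascending order; for each, take the smallest-labelled available neighbour that still permits 7 edges overall, or leave it unmatched if none does
lex-smallest matching: {0-1, 3-10, 4-7, 5-2, 8-16, 9-6, 21-12}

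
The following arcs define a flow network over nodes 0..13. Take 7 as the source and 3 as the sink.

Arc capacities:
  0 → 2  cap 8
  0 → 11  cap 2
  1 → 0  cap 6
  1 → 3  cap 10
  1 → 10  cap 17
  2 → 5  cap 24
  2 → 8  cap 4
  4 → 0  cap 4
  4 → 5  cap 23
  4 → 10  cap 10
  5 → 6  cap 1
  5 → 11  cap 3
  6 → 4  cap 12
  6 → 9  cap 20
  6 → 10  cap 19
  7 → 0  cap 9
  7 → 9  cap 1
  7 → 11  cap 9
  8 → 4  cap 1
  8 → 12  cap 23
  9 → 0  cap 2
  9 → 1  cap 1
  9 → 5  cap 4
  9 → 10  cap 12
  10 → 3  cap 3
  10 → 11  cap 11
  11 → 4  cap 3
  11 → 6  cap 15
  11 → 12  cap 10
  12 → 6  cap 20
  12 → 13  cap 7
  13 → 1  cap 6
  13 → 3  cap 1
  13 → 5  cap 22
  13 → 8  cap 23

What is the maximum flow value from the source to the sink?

augment #1: 7→9→1→3 bottleneck 1, total now 1
augment #2: 7→11→4→10→3 bottleneck 3, total now 4
augment #3: 7→11→12→13→3 bottleneck 1, total now 5
augment #4: 7→11→12→13→1→3 bottleneck 5, total now 10
augment #5: 7→0→11→12→13→1→3 bottleneck 1, total now 11

Maximum flow value: 11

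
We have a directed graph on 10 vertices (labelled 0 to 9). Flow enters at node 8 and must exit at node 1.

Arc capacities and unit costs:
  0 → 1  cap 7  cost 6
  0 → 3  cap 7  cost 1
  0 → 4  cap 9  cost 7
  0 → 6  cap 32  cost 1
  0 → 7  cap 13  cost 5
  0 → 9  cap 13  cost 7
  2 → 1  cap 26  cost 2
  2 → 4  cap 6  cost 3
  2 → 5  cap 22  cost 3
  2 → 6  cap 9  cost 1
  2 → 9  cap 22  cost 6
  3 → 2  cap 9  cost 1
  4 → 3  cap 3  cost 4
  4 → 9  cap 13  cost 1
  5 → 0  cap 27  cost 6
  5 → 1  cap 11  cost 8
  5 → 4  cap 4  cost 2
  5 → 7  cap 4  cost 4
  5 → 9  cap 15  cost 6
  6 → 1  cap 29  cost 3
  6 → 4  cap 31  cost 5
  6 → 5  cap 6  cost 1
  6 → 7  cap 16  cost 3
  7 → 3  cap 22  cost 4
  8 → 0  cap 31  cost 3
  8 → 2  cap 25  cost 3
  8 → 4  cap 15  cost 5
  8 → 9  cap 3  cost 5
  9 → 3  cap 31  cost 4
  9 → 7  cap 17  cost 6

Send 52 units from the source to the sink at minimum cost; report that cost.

shortest-cost path #1: 8→2→1 push 25 @ unit cost 5 (adds 125)
shortest-cost path #2: 8→0→6→1 push 27 @ unit cost 7 (adds 189)
total cost = 314

Minimum cost for 52 units: 314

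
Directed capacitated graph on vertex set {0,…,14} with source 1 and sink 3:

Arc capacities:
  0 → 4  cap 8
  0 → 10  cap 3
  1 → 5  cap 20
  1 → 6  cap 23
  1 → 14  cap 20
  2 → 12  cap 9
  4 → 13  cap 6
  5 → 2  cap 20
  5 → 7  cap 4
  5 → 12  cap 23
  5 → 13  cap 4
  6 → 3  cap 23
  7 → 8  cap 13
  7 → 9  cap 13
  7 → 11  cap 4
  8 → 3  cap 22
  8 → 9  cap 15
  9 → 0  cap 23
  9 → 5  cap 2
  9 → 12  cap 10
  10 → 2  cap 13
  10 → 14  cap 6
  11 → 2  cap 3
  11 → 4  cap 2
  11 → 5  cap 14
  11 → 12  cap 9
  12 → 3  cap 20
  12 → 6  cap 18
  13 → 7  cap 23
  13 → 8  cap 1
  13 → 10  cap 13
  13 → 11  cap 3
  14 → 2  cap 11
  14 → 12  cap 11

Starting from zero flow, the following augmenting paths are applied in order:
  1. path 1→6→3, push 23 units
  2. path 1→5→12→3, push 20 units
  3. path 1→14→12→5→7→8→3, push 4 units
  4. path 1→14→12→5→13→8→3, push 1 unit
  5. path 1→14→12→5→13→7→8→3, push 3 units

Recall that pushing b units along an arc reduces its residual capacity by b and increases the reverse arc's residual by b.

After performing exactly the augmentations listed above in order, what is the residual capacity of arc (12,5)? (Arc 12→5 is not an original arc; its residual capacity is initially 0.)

after path 1 (1→6→3, push 23): res(12,5)=0
after path 2 (1→5→12→3, push 20): res(12,5)=20
after path 3 (1→14→12→5→7→8→3, push 4): res(12,5)=16
after path 4 (1→14→12→5→13→8→3, push 1): res(12,5)=15
after path 5 (1→14→12→5→13→7→8→3, push 3): res(12,5)=12

Residual capacity of (12,5): 12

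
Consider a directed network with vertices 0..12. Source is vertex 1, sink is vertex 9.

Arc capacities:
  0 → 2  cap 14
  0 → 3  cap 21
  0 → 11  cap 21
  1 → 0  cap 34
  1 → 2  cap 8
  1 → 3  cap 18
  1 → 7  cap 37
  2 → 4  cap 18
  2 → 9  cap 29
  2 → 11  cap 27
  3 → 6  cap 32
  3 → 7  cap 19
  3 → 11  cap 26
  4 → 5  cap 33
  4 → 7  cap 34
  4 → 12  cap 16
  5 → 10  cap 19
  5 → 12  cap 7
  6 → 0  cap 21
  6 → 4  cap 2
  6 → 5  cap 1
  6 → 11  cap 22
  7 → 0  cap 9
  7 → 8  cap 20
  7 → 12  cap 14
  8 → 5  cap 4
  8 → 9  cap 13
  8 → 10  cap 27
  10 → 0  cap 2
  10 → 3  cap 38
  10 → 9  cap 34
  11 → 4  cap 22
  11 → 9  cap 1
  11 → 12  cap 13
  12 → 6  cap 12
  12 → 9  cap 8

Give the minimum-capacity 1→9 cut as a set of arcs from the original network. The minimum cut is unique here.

Min-cut arcs: {(0,2), (1,2), (5,10), (7,8), (11,9), (12,9)} (total capacity 70)

augment #1: 1→2→9 push 8
augment #2: 1→0→2→9 push 14
augment #3: 1→0→11→9 push 1
augment #4: 1→7→8→9 push 13
augment #5: 1→7→12→9 push 8
augment #6: 1→7→8→10→9 push 7
augment #7: 1→3→6→5→10→9 push 1
augment #8: 1→0→11→4→5→10→9 push 18
max flow = 70; residual-reachable set from 1 gives S-side
cut edges (S→T): {(0,2), (1,2), (5,10), (7,8), (11,9), (12,9)} total cap 70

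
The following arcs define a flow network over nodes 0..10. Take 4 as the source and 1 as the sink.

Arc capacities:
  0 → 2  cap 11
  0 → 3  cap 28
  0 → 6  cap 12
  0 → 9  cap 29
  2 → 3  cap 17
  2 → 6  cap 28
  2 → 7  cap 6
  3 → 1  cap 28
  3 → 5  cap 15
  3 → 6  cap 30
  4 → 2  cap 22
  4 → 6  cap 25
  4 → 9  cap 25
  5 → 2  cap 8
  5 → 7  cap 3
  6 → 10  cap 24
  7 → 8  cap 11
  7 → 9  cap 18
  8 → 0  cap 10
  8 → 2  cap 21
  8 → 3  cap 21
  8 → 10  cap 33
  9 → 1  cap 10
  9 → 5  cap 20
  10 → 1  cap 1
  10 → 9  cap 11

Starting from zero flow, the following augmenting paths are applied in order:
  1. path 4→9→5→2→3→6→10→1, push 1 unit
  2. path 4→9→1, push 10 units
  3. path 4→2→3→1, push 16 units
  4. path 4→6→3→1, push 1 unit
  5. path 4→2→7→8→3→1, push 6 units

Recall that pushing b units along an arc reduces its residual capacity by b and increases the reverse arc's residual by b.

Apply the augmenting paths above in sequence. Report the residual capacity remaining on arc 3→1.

Residual capacity of (3,1): 5

after path 1 (4→9→5→2→3→6→10→1, push 1): res(3,1)=28
after path 2 (4→9→1, push 10): res(3,1)=28
after path 3 (4→2→3→1, push 16): res(3,1)=12
after path 4 (4→6→3→1, push 1): res(3,1)=11
after path 5 (4→2→7→8→3→1, push 6): res(3,1)=5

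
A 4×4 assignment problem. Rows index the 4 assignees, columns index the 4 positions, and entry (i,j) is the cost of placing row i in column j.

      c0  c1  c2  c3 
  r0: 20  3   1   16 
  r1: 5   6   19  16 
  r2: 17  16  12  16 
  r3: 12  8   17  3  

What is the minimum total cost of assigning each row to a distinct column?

Minimum assignment cost: 23

optimal assignment: row0→col1 (cost 3), row1→col0 (cost 5), row2→col2 (cost 12), row3→col3 (cost 3)
total = 3 + 5 + 12 + 3 = 23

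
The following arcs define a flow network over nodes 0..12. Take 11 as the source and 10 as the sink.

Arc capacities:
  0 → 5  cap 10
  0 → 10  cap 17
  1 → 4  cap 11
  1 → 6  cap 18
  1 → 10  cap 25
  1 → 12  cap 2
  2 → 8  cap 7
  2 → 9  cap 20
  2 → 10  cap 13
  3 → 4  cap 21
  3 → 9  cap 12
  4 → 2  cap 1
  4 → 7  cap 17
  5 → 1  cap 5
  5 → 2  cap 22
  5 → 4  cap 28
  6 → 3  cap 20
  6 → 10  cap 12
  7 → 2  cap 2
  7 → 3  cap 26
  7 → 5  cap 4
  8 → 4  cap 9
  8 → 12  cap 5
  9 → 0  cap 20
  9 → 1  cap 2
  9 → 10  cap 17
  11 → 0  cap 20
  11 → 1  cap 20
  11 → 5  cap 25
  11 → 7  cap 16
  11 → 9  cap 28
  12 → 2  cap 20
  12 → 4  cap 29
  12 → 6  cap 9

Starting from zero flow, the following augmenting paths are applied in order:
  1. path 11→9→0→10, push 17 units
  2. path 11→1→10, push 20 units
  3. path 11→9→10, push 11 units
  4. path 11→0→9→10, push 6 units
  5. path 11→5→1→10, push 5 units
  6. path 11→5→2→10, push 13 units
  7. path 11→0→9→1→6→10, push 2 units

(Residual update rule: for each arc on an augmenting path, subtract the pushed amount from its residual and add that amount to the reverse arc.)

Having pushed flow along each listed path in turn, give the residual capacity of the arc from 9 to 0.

after path 1 (11→9→0→10, push 17): res(9,0)=3
after path 2 (11→1→10, push 20): res(9,0)=3
after path 3 (11→9→10, push 11): res(9,0)=3
after path 4 (11→0→9→10, push 6): res(9,0)=9
after path 5 (11→5→1→10, push 5): res(9,0)=9
after path 6 (11→5→2→10, push 13): res(9,0)=9
after path 7 (11→0→9→1→6→10, push 2): res(9,0)=11

Residual capacity of (9,0): 11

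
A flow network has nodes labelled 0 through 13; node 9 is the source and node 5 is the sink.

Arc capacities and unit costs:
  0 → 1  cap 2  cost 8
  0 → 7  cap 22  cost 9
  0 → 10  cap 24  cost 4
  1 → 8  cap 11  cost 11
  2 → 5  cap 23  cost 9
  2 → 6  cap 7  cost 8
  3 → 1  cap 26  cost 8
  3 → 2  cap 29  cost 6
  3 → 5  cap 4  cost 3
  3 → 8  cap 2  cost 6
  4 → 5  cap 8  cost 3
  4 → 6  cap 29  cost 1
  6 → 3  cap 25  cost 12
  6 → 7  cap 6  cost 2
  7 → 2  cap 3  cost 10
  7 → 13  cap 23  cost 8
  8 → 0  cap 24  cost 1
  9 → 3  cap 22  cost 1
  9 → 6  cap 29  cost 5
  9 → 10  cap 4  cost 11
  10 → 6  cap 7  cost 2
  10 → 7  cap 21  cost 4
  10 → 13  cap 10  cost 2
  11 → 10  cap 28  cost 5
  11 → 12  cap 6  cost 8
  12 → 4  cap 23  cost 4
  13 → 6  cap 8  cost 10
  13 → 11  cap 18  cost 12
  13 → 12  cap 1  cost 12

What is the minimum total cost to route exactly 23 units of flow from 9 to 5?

shortest-cost path #1: 9→3→5 push 4 @ unit cost 4 (adds 16)
shortest-cost path #2: 9→3→2→5 push 18 @ unit cost 16 (adds 288)
shortest-cost path #3: 9→6→7→2→5 push 1 @ unit cost 26 (adds 26)
total cost = 330

Minimum cost for 23 units: 330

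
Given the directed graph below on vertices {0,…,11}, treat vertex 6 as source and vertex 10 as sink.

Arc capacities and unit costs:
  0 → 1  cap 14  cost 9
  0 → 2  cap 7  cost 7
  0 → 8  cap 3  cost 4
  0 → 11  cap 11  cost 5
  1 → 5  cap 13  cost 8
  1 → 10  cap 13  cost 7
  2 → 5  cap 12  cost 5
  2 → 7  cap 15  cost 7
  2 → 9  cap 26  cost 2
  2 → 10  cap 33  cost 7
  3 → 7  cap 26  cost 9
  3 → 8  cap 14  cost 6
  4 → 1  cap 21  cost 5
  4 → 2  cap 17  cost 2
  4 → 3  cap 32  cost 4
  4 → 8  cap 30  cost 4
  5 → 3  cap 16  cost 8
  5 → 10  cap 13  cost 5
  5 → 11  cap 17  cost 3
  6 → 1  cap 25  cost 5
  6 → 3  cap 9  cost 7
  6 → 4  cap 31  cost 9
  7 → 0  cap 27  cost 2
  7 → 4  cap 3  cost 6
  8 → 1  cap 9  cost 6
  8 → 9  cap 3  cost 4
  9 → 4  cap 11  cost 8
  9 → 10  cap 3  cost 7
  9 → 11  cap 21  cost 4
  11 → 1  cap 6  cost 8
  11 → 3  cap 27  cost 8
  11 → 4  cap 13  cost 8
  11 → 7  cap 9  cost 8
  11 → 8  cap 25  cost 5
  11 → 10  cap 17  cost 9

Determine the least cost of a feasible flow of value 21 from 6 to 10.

Minimum cost for 21 units: 300

shortest-cost path #1: 6→1→10 push 13 @ unit cost 12 (adds 156)
shortest-cost path #2: 6→1→5→10 push 8 @ unit cost 18 (adds 144)
total cost = 300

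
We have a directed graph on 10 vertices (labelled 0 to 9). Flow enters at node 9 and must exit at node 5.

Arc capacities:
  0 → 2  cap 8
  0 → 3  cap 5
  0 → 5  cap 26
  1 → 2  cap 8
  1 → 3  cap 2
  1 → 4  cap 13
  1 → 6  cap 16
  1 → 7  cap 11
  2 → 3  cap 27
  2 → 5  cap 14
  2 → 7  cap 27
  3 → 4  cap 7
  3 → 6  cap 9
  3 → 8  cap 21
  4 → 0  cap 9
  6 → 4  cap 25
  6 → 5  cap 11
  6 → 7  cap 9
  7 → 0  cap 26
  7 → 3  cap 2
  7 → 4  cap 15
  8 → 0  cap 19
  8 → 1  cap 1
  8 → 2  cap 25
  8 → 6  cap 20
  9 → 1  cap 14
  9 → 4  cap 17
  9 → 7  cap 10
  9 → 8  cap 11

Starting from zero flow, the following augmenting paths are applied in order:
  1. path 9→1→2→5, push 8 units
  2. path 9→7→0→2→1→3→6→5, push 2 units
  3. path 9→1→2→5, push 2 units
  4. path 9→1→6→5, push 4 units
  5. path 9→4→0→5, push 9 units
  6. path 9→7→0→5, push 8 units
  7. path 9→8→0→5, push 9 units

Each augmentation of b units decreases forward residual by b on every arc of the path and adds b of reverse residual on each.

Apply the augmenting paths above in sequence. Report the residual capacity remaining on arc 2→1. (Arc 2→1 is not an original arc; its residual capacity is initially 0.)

after path 1 (9→1→2→5, push 8): res(2,1)=8
after path 2 (9→7→0→2→1→3→6→5, push 2): res(2,1)=6
after path 3 (9→1→2→5, push 2): res(2,1)=8
after path 4 (9→1→6→5, push 4): res(2,1)=8
after path 5 (9→4→0→5, push 9): res(2,1)=8
after path 6 (9→7→0→5, push 8): res(2,1)=8
after path 7 (9→8→0→5, push 9): res(2,1)=8

Residual capacity of (2,1): 8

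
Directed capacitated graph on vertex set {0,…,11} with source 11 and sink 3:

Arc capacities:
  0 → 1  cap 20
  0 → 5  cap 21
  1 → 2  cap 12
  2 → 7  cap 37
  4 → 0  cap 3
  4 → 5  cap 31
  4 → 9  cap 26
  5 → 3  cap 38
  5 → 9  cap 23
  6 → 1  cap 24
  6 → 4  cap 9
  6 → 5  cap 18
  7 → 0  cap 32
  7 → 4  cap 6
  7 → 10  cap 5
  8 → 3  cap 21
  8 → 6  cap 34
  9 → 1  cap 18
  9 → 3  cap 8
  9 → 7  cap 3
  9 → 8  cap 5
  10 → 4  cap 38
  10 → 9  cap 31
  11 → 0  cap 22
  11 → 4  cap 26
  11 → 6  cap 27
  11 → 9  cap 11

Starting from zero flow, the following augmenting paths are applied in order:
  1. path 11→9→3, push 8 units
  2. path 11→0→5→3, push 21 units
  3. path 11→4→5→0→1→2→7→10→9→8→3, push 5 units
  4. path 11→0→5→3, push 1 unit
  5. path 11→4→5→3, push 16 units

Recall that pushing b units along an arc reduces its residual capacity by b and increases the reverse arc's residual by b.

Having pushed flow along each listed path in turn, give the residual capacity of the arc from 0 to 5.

Residual capacity of (0,5): 4

after path 1 (11→9→3, push 8): res(0,5)=21
after path 2 (11→0→5→3, push 21): res(0,5)=0
after path 3 (11→4→5→0→1→2→7→10→9→8→3, push 5): res(0,5)=5
after path 4 (11→0→5→3, push 1): res(0,5)=4
after path 5 (11→4→5→3, push 16): res(0,5)=4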